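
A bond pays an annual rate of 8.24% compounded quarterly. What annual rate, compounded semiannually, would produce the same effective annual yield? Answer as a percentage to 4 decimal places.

EAR = (1 + 0.0824/4)^4 − 1 = 0.084981.
Solve (1 + r/2)^2 = 1.084981: r/2 = 1.084981^(1/2) − 1 = 0.041624, so r = 0.083249 = 8.3249%.

8.3249%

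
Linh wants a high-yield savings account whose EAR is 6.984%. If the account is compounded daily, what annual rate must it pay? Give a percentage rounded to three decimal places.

6.752%

(1 + r/365)^365 − 1 = 0.06984, so 1 + r/365 = 1.06984^(1/365).
r/365 = 0.000185, so r = 0.067515 = 6.752%.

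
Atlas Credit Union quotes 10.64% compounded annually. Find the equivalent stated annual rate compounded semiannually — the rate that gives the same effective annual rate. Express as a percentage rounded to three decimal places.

10.371%

Compounded annually, EAR = nominal = 0.106400.
Solve (1 + r/2)^2 = 1.106400: r/2 = 1.106400^(1/2) − 1 = 0.051856, so r = 0.103711 = 10.371%.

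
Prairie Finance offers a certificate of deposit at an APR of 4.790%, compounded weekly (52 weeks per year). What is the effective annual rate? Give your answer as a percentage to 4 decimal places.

4.9043%

EAR = (1 + 0.04790/52)^52 − 1.
= (1 + 0.000921)^52 − 1 = 1.049043 − 1 = 4.9043%.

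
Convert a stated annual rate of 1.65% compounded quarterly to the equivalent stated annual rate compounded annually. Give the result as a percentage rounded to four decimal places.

EAR = (1 + 0.0165/4)^4 − 1 = 0.016602.
Compounded annually, the equivalent nominal rate is the EAR itself: 1.6602%.

1.6602%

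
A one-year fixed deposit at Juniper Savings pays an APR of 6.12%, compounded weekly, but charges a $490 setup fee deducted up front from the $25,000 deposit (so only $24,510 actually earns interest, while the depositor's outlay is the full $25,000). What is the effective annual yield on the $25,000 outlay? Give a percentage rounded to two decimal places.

Value after one year: 24,510 × (1 + 0.0612/52)^52 = 24,510 × 1.063073 = $26,055.93.
Effective yield on the $25,000 outlay: 26,055.93 / 25,000 − 1 = 0.042237 = 4.22%.

4.22%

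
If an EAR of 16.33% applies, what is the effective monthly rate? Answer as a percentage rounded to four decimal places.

1.2685%

The per-month rate i satisfies (1 + i)^12 = 1 + 0.1633.
i = 1.1633^(1/12) − 1 = 0.0126848 = 1.2685%.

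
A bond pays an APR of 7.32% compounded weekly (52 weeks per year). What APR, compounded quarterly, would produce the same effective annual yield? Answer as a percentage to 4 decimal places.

7.3821%

EAR = (1 + 0.0732/52)^52 − 1 = 0.075890.
Solve (1 + r/4)^4 = 1.075890: r/4 = 1.075890^(1/4) − 1 = 0.018455, so r = 0.073821 = 7.3821%.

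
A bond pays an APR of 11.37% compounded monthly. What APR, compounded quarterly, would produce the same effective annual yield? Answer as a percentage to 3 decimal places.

EAR = (1 + 0.1137/12)^12 − 1 = 0.119816.
Solve (1 + r/4)^4 = 1.119816: r/4 = 1.119816^(1/4) − 1 = 0.028695, so r = 0.114781 = 11.478%.

11.478%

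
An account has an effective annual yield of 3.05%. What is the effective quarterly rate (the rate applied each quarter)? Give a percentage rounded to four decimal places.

0.7539%

The per-quarter rate i satisfies (1 + i)^4 = 1 + 0.0305.
i = 1.0305^(1/4) − 1 = 0.0075393 = 0.7539%.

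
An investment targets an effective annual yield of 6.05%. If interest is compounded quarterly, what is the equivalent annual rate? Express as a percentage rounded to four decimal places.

(1 + r/4)^4 − 1 = 0.0605, so 1 + r/4 = 1.0605^(1/4).
r/4 = 0.014793, so r = 0.059174 = 5.9174%.

5.9174%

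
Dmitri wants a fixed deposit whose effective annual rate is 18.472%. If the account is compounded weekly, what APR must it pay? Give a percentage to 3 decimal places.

16.978%

(1 + r/52)^52 − 1 = 0.18472, so 1 + r/52 = 1.18472^(1/52).
r/52 = 0.003265, so r = 0.169783 = 16.978%.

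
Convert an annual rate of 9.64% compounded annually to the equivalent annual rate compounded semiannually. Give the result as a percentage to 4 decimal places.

9.4182%

Compounded annually, EAR = nominal = 0.096400.
Solve (1 + r/2)^2 = 1.096400: r/2 = 1.096400^(1/2) − 1 = 0.047091, so r = 0.094182 = 9.4182%.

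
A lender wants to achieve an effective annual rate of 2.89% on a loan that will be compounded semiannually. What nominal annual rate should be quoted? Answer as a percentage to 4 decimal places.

(1 + r/2)^2 − 1 = 0.0289, so 1 + r/2 = 1.0289^(1/2).
r/2 = 0.014347, so r = 0.028694 = 2.8694%.

2.8694%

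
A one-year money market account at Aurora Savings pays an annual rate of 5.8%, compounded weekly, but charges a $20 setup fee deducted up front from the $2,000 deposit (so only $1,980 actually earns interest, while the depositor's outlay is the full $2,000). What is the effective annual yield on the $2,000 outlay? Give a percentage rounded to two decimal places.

4.91%

Value after one year: 1,980 × (1 + 0.058/52)^52 = 1,980 × 1.059681 = $2,098.17.
Effective yield on the $2,000 outlay: 2,098.17 / 2,000 − 1 = 0.049084 = 4.91%.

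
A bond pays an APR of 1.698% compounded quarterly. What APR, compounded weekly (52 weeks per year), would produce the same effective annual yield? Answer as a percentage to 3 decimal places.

1.695%

EAR = (1 + 0.01698/4)^4 − 1 = 0.017088.
Solve (1 + r/52)^52 = 1.017088: r/52 = 1.017088^(1/52) − 1 = 0.000326, so r = 0.016947 = 1.695%.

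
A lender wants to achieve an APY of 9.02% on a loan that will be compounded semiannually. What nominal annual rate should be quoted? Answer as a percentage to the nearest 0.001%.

(1 + r/2)^2 − 1 = 0.0902, so 1 + r/2 = 1.0902^(1/2).
r/2 = 0.044126, so r = 0.088253 = 8.825%.

8.825%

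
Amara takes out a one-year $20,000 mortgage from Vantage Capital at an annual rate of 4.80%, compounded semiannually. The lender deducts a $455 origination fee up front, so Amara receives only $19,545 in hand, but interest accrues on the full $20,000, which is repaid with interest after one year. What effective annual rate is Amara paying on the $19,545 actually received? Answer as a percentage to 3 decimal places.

7.299%

Amount owed after one year: 20,000 × (1 + 0.0480/2)^2 = 20,000 × 1.048576 = $20,971.52.
Effective rate on net proceeds: 20,971.52 / 19,545 − 1 = 0.072986 = 7.299%.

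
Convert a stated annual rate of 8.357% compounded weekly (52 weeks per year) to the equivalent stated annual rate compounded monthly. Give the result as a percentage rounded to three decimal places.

EAR = (1 + 0.08357/52)^52 − 1 = 0.087088.
Solve (1 + r/12)^12 = 1.087088: r/12 = 1.087088^(1/12) − 1 = 0.006983, so r = 0.083794 = 8.379%.

8.379%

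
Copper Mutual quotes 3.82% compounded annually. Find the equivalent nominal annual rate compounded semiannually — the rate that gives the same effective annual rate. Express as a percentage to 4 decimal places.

3.7842%

Compounded annually, EAR = nominal = 0.038200.
Solve (1 + r/2)^2 = 1.038200: r/2 = 1.038200^(1/2) − 1 = 0.018921, so r = 0.037842 = 3.7842%.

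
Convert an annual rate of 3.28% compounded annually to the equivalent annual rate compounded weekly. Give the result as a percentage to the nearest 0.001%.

3.228%

Compounded annually, EAR = nominal = 0.032800.
Solve (1 + r/52)^52 = 1.032800: r/52 = 1.032800^(1/52) − 1 = 0.000621, so r = 0.032284 = 3.228%.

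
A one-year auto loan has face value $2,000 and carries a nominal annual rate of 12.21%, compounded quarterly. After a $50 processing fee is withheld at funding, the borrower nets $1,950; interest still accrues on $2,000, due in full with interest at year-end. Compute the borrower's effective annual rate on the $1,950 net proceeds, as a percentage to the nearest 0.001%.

15.672%

Amount owed after one year: 2,000 × (1 + 0.1221/4)^4 = 2,000 × 1.127805 = $2,255.61.
Effective rate on net proceeds: 2,255.61 / 1,950 − 1 = 0.156723 = 15.672%.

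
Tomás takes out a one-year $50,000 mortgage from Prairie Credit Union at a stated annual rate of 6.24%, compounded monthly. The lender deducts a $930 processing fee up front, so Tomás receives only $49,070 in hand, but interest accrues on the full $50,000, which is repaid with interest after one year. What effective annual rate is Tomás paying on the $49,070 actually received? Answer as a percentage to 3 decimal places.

8.439%

Amount owed after one year: 50,000 × (1 + 0.0624/12)^12 = 50,000 × 1.064216 = $53,210.80.
Effective rate on net proceeds: 53,210.80 / 49,070 − 1 = 0.084386 = 8.439%.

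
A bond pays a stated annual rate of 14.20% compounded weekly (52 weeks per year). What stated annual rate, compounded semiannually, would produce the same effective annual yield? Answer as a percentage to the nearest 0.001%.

14.695%

EAR = (1 + 0.1420/52)^52 − 1 = 0.152354.
Solve (1 + r/2)^2 = 1.152354: r/2 = 1.152354^(1/2) − 1 = 0.073477, so r = 0.146955 = 14.695%.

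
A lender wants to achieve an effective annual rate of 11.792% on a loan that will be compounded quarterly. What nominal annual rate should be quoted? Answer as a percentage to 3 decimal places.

11.304%

(1 + r/4)^4 − 1 = 0.11792, so 1 + r/4 = 1.11792^(1/4).
r/4 = 0.028259, so r = 0.113038 = 11.304%.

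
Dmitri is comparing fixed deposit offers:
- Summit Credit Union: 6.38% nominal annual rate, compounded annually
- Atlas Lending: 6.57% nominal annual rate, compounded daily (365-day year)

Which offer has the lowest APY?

Summit Credit Union

Summit Credit Union: compounded annually, EAR = 6.380%
Atlas Lending: (1 + 0.0657/365)^365 − 1 = 6.790%
The lowest effective annual rate is Summit Credit Union at 6.380%.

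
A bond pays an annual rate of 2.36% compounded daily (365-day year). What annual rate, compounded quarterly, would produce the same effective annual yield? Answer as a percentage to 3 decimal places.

EAR = (1 + 0.0236/365)^365 − 1 = 0.023880.
Solve (1 + r/4)^4 = 1.023880: r/4 = 1.023880^(1/4) − 1 = 0.005917, so r = 0.023669 = 2.367%.

2.367%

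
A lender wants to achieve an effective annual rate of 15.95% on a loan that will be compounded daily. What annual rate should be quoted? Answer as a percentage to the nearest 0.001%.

14.802%

(1 + r/365)^365 − 1 = 0.1595, so 1 + r/365 = 1.1595^(1/365).
r/365 = 0.000406, so r = 0.148019 = 14.802%.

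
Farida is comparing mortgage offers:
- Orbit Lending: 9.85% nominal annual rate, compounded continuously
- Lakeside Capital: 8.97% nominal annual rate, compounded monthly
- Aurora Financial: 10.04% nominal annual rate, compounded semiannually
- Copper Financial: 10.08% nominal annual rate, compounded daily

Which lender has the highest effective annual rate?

Orbit Lending: e^0.0985 − 1 = 10.351%
Lakeside Capital: (1 + 0.0897/12)^12 − 1 = 9.348%
Aurora Financial: (1 + 0.1004/2)^2 − 1 = 10.292%
Copper Financial: (1 + 0.1008/365)^365 − 1 = 10.604%
The highest effective annual rate is Copper Financial at 10.604%.

Copper Financial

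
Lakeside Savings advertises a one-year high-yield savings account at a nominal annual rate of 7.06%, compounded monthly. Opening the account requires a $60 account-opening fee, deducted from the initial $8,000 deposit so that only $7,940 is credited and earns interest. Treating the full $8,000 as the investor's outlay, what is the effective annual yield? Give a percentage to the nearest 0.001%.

6.488%

Value after one year: 7,940 × (1 + 0.0706/12)^12 = 7,940 × 1.072930 = $8,519.06.
Effective yield on the $8,000 outlay: 8,519.06 / 8,000 − 1 = 0.064883 = 6.488%.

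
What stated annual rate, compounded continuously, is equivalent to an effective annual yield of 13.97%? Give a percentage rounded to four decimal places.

Continuous: nominal r satisfies e^r − 1 = 0.1397.
r = ln(1 + 0.1397) = ln(1.1397) = 0.130765 = 13.0765%.

13.0765%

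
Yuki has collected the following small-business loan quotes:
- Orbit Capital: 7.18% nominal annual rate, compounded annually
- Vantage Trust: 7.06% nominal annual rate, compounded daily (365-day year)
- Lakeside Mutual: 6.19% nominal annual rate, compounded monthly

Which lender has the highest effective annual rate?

Orbit Capital: compounded annually, EAR = 7.180%
Vantage Trust: (1 + 0.0706/365)^365 − 1 = 7.314%
Lakeside Mutual: (1 + 0.0619/12)^12 − 1 = 6.369%
The highest effective annual rate is Vantage Trust at 7.314%.

Vantage Trust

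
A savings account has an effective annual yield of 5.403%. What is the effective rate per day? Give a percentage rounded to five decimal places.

0.01442%

The per-day rate i satisfies (1 + i)^365 = 1 + 0.05403.
i = 1.05403^(1/365) − 1 = 0.0001442 = 0.01442%.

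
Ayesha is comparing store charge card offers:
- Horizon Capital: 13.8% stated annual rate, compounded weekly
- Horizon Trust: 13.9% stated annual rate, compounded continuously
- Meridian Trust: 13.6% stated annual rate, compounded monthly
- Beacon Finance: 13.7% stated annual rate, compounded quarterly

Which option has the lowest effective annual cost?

Horizon Capital: (1 + 0.138/52)^52 − 1 = 14.777%
Horizon Trust: e^0.139 − 1 = 14.912%
Meridian Trust: (1 + 0.136/12)^12 − 1 = 14.481%
Beacon Finance: (1 + 0.137/4)^4 − 1 = 14.420%
The lowest effective annual rate is Beacon Finance at 14.420%.

Beacon Finance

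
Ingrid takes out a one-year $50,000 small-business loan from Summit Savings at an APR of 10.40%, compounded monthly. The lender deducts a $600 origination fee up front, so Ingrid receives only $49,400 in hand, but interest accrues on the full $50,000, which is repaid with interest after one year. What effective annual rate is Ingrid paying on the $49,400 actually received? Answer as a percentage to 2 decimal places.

Amount owed after one year: 50,000 × (1 + 0.1040/12)^12 = 50,000 × 1.109103 = $55,455.17.
Effective rate on net proceeds: 55,455.17 / 49,400 − 1 = 0.122574 = 12.26%.

12.26%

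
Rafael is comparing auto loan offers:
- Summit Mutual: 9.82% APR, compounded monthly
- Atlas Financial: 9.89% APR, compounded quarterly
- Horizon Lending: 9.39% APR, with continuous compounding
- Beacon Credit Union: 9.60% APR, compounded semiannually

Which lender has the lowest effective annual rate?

Beacon Credit Union

Summit Mutual: (1 + 0.0982/12)^12 − 1 = 10.274%
Atlas Financial: (1 + 0.0989/4)^4 − 1 = 10.263%
Horizon Lending: e^0.0939 − 1 = 9.845%
Beacon Credit Union: (1 + 0.0960/2)^2 − 1 = 9.830%
The lowest effective annual rate is Beacon Credit Union at 9.830%.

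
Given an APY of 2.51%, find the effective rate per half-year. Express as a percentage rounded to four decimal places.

1.2472%

The per-half-year rate i satisfies (1 + i)^2 = 1 + 0.0251.
i = 1.0251^(1/2) − 1 = 0.0124722 = 1.2472%.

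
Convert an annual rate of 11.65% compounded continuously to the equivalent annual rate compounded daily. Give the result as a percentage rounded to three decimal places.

11.652%

EAR under continuous compounding: e^0.1165 − 1 = 0.123558.
Solve (1 + r/365)^365 = 1.123558: r/365 = 1.123558^(1/365) − 1 = 0.000319, so r = 0.116519 = 11.652%.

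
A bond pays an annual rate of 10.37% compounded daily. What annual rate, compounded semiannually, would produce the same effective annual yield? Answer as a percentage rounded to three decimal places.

EAR = (1 + 0.1037/365)^365 − 1 = 0.109251.
Solve (1 + r/2)^2 = 1.109251: r/2 = 1.109251^(1/2) − 1 = 0.053210, so r = 0.106420 = 10.642%.

10.642%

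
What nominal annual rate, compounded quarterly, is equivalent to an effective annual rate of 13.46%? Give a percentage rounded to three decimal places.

12.829%

(1 + r/4)^4 − 1 = 0.1346, so 1 + r/4 = 1.1346^(1/4).
r/4 = 0.032074, so r = 0.128295 = 12.829%.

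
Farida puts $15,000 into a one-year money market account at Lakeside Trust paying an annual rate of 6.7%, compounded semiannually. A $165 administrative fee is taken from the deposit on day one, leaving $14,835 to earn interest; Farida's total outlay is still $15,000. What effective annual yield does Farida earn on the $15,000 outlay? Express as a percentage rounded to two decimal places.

Value after one year: 14,835 × (1 + 0.067/2)^2 = 14,835 × 1.068122 = $15,845.59.
Effective yield on the $15,000 outlay: 15,845.59 / 15,000 − 1 = 0.056373 = 5.64%.

5.64%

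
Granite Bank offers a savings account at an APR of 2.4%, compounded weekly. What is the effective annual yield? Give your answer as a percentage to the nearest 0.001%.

EAR = (1 + 0.024/52)^52 − 1.
= 1.024285 − 1 = 2.428%.

2.428%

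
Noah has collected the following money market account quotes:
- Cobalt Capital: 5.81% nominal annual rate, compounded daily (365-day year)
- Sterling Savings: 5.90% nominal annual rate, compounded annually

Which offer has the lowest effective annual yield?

Cobalt Capital: (1 + 0.0581/365)^365 − 1 = 5.982%
Sterling Savings: compounded annually, EAR = 5.900%
The lowest effective annual rate is Sterling Savings at 5.900%.

Sterling Savings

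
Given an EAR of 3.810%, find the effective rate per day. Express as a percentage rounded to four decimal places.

The per-day rate i satisfies (1 + i)^365 = 1 + 0.03810.
i = 1.03810^(1/365) − 1 = 0.0001024 = 0.0102%.

0.0102%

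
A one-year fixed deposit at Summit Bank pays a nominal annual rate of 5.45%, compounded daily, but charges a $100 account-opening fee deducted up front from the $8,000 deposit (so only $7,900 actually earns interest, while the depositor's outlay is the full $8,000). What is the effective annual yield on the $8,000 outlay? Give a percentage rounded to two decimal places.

4.28%

Value after one year: 7,900 × (1 + 0.0545/365)^365 = 7,900 × 1.056008 = $8,342.46.
Effective yield on the $8,000 outlay: 8,342.46 / 8,000 − 1 = 0.042808 = 4.28%.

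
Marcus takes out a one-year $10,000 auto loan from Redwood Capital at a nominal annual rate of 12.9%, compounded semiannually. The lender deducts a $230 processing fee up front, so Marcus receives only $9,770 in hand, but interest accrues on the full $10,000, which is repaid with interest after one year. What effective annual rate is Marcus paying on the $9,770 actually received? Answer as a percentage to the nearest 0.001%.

Amount owed after one year: 10,000 × (1 + 0.129/2)^2 = 10,000 × 1.133160 = $11,331.60.
Effective rate on net proceeds: 11,331.60 / 9,770 − 1 = 0.159836 = 15.984%.

15.984%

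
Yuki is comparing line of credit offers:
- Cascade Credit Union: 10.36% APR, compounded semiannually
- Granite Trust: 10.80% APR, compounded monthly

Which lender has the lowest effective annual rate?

Cascade Credit Union: (1 + 0.1036/2)^2 − 1 = 10.628%
Granite Trust: (1 + 0.1080/12)^12 − 1 = 11.351%
The lowest effective annual rate is Cascade Credit Union at 10.628%.

Cascade Credit Union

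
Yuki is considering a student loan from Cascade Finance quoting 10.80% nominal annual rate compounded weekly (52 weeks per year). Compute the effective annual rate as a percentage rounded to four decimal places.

EAR = (1 + 0.1080/52)^52 − 1.
= (1 + 0.002077)^52 − 1 = 1.113923 − 1 = 11.3923%.

11.3923%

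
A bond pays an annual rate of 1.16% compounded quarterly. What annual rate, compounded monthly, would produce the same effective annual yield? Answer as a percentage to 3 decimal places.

EAR = (1 + 0.0116/4)^4 − 1 = 0.011651.
Solve (1 + r/12)^12 = 1.011651: r/12 = 1.011651^(1/12) − 1 = 0.000966, so r = 0.011589 = 1.159%.

1.159%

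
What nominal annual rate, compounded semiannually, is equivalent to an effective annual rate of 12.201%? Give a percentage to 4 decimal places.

(1 + r/2)^2 − 1 = 0.12201, so 1 + r/2 = 1.12201^(1/2).
r/2 = 0.059250, so r = 0.118499 = 11.8499%.

11.8499%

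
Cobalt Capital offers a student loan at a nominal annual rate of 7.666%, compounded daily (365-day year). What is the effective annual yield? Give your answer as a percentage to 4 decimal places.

EAR = (1 + 0.07666/365)^365 − 1.
= (1 + 0.000210)^365 − 1 = 1.079666 − 1 = 7.9666%.

7.9666%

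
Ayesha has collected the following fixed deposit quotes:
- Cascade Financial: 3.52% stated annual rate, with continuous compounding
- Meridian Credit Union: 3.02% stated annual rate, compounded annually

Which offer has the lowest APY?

Meridian Credit Union

Cascade Financial: e^0.0352 − 1 = 3.583%
Meridian Credit Union: compounded annually, EAR = 3.020%
The lowest effective annual rate is Meridian Credit Union at 3.020%.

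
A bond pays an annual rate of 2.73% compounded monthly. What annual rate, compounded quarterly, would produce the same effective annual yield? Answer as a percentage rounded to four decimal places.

2.7362%

EAR = (1 + 0.0273/12)^12 − 1 = 0.027644.
Solve (1 + r/4)^4 = 1.027644: r/4 = 1.027644^(1/4) − 1 = 0.006841, so r = 0.027362 = 2.7362%.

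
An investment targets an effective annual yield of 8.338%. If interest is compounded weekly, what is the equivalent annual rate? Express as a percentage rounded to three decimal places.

(1 + r/52)^52 − 1 = 0.08338, so 1 + r/52 = 1.08338^(1/52).
r/52 = 0.001541, so r = 0.080147 = 8.015%.

8.015%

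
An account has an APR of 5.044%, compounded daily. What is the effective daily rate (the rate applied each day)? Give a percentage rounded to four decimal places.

0.0138%

With a nominal annual rate compounded daily, the periodic rate is the nominal rate divided by 365.
i = 0.05044 / 365 = 0.0001382 = 0.0138%.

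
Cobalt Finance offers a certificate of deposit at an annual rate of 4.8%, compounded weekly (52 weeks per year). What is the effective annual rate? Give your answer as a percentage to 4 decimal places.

EAR = (1 + 0.048/52)^52 − 1.
= 1.049147 − 1 = 4.9147%.

4.9147%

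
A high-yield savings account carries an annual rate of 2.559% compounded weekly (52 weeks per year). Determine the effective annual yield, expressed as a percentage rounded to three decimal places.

EAR = (1 + 0.02559/52)^52 − 1.
= (1 + 0.000492)^52 − 1 = 1.025914 − 1 = 2.591%.

2.591%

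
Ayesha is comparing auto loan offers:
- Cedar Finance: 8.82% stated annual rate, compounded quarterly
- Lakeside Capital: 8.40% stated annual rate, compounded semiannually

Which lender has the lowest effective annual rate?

Lakeside Capital

Cedar Finance: (1 + 0.0882/4)^4 − 1 = 9.116%
Lakeside Capital: (1 + 0.0840/2)^2 − 1 = 8.576%
The lowest effective annual rate is Lakeside Capital at 8.576%.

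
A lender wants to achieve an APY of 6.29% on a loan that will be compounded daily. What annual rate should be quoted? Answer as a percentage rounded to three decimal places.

(1 + r/365)^365 − 1 = 0.0629, so 1 + r/365 = 1.0629^(1/365).
r/365 = 0.000167, so r = 0.061006 = 6.101%.

6.101%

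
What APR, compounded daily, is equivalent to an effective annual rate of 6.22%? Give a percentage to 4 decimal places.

6.0347%

(1 + r/365)^365 − 1 = 0.0622, so 1 + r/365 = 1.0622^(1/365).
r/365 = 0.000165, so r = 0.060347 = 6.0347%.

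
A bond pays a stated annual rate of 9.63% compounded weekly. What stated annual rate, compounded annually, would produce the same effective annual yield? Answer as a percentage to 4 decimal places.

10.0991%

EAR = (1 + 0.0963/52)^52 − 1 = 0.100991.
Compounded annually, the equivalent nominal rate is the EAR itself: 10.0991%.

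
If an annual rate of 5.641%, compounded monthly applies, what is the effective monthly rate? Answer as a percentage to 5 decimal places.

0.47008%

With a nominal annual rate compounded monthly, the periodic rate is the nominal rate divided by 12.
i = 0.05641 / 12 = 0.0047008 = 0.47008%.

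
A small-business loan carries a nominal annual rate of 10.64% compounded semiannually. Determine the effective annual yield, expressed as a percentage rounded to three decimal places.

10.923%

EAR = (1 + 0.1064/2)^2 − 1.
= (1 + 0.053200)^2 − 1 = 1.109230 − 1 = 10.923%.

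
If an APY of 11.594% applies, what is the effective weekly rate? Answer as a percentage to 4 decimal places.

0.2112%

The per-week rate i satisfies (1 + i)^52 = 1 + 0.11594.
i = 1.11594^(1/52) − 1 = 0.0021118 = 0.2112%.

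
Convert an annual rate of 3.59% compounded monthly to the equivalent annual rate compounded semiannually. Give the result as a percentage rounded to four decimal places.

3.6170%

EAR = (1 + 0.0359/12)^12 − 1 = 0.036497.
Solve (1 + r/2)^2 = 1.036497: r/2 = 1.036497^(1/2) − 1 = 0.018085, so r = 0.036170 = 3.6170%.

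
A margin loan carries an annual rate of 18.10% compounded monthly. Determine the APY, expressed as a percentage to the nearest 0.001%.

EAR = (1 + 0.1810/12)^12 − 1.
= 1.196797 − 1 = 19.680%.

19.680%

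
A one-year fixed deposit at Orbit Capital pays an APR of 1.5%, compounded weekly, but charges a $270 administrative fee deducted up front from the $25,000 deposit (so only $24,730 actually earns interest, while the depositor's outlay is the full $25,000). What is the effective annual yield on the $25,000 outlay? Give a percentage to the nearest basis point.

Value after one year: 24,730 × (1 + 0.015/52)^52 = 24,730 × 1.015111 = $25,103.69.
Effective yield on the $25,000 outlay: 25,103.69 / 25,000 − 1 = 0.004148 = 0.41%.

0.41%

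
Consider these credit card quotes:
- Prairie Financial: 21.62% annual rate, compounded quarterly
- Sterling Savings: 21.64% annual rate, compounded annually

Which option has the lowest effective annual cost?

Prairie Financial: (1 + 0.2162/4)^4 − 1 = 23.437%
Sterling Savings: compounded annually, EAR = 21.640%
The lowest effective annual rate is Sterling Savings at 21.640%.

Sterling Savings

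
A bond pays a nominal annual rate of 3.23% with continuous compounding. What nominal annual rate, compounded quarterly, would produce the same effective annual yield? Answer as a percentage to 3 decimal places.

3.243%

EAR under continuous compounding: e^0.0323 − 1 = 0.032827.
Solve (1 + r/4)^4 = 1.032827: r/4 = 1.032827^(1/4) − 1 = 0.008108, so r = 0.032431 = 3.243%.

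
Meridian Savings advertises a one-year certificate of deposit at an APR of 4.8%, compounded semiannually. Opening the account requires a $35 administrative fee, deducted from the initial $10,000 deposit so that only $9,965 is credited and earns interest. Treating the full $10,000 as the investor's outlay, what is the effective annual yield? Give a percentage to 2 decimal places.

4.49%

Value after one year: 9,965 × (1 + 0.048/2)^2 = 9,965 × 1.048576 = $10,449.06.
Effective yield on the $10,000 outlay: 10,449.06 / 10,000 − 1 = 0.044906 = 4.49%.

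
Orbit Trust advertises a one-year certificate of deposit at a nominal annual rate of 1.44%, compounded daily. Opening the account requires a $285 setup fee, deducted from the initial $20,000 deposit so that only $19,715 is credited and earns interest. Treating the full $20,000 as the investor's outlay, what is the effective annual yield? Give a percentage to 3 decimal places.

0.005%

Value after one year: 19,715 × (1 + 0.0144/365)^365 = 19,715 × 1.014504 = $20,000.94.
Effective yield on the $20,000 outlay: 20,000.94 / 20,000 − 1 = 0.000047 = 0.005%.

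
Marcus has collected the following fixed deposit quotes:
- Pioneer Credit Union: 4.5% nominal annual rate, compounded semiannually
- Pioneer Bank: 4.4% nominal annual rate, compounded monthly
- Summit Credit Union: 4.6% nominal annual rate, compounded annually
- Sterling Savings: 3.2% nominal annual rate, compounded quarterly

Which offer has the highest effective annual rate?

Pioneer Credit Union: (1 + 0.045/2)^2 − 1 = 4.551%
Pioneer Bank: (1 + 0.044/12)^12 − 1 = 4.490%
Summit Credit Union: compounded annually, EAR = 4.600%
Sterling Savings: (1 + 0.032/4)^4 − 1 = 3.239%
The highest effective annual rate is Summit Credit Union at 4.600%.

Summit Credit Union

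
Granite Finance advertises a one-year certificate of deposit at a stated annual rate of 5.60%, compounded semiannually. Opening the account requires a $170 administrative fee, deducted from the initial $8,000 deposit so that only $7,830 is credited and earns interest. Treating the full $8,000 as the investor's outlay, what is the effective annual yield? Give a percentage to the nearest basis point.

Value after one year: 7,830 × (1 + 0.0560/2)^2 = 7,830 × 1.056784 = $8,274.62.
Effective yield on the $8,000 outlay: 8,274.62 / 8,000 − 1 = 0.034327 = 3.43%.

3.43%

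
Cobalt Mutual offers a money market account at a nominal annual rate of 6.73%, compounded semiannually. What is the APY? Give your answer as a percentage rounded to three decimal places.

6.843%

EAR = (1 + 0.0673/2)^2 − 1.
= 1.068432 − 1 = 6.843%.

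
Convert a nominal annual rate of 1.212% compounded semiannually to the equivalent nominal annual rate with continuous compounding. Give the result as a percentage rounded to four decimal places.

1.2083%

EAR = (1 + 0.01212/2)^2 − 1 = 0.012157.
Equivalent continuous rate: r = ln(1 + 0.012157) = 0.012083 = 1.2083%.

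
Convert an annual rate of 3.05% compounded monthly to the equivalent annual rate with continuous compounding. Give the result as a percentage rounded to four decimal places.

EAR = (1 + 0.0305/12)^12 − 1 = 0.030930.
Equivalent continuous rate: r = ln(1 + 0.030930) = 0.030461 = 3.0461%.

3.0461%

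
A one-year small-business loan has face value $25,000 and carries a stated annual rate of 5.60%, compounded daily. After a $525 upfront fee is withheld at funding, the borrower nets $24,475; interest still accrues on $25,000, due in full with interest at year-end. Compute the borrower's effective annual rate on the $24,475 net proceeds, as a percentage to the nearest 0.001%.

Amount owed after one year: 25,000 × (1 + 0.0560/365)^365 = 25,000 × 1.057593 = $26,439.83.
Effective rate on net proceeds: 26,439.83 / 24,475 − 1 = 0.080279 = 8.028%.

8.028%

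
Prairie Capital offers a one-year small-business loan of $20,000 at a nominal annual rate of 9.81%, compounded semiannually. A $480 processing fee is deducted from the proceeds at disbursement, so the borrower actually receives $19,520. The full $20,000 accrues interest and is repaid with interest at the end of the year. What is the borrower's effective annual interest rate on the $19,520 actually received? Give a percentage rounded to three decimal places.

Amount owed after one year: 20,000 × (1 + 0.0981/2)^2 = 20,000 × 1.100506 = $22,010.12.
Effective rate on net proceeds: 22,010.12 / 19,520 − 1 = 0.127568 = 12.757%.

12.757%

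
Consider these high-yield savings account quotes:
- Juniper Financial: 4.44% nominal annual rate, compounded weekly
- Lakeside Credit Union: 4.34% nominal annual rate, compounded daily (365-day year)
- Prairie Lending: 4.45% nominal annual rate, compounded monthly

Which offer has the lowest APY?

Lakeside Credit Union

Juniper Financial: (1 + 0.0444/52)^52 − 1 = 4.538%
Lakeside Credit Union: (1 + 0.0434/365)^365 − 1 = 4.435%
Prairie Lending: (1 + 0.0445/12)^12 − 1 = 4.542%
The lowest effective annual rate is Lakeside Credit Union at 4.435%.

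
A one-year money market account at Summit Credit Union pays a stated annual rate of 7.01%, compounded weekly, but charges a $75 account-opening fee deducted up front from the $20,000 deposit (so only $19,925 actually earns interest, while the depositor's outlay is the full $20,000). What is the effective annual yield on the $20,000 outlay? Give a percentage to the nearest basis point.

Value after one year: 19,925 × (1 + 0.0701/52)^52 = 19,925 × 1.072565 = $21,370.85.
Effective yield on the $20,000 outlay: 21,370.85 / 20,000 − 1 = 0.068543 = 6.85%.

6.85%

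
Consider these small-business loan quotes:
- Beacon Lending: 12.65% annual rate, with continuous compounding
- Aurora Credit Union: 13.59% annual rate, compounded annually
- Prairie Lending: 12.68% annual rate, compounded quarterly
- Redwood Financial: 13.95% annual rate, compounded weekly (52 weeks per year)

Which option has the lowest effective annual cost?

Prairie Lending

Beacon Lending: e^0.1265 − 1 = 13.485%
Aurora Credit Union: compounded annually, EAR = 13.590%
Prairie Lending: (1 + 0.1268/4)^4 − 1 = 13.296%
Redwood Financial: (1 + 0.1395/52)^52 − 1 = 14.948%
The lowest effective annual rate is Prairie Lending at 13.296%.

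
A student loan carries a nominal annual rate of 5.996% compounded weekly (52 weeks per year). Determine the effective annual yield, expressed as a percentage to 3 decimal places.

6.176%

EAR = (1 + 0.05996/52)^52 − 1.
= (1 + 0.001153)^52 − 1 = 1.061757 − 1 = 6.176%.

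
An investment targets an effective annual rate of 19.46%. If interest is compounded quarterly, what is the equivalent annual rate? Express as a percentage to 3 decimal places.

(1 + r/4)^4 − 1 = 0.1946, so 1 + r/4 = 1.1946^(1/4).
r/4 = 0.045456, so r = 0.181823 = 18.182%.

18.182%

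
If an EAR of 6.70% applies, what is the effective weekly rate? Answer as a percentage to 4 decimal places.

0.1248%

The per-week rate i satisfies (1 + i)^52 = 1 + 0.0670.
i = 1.0670^(1/52) − 1 = 0.0012479 = 0.1248%.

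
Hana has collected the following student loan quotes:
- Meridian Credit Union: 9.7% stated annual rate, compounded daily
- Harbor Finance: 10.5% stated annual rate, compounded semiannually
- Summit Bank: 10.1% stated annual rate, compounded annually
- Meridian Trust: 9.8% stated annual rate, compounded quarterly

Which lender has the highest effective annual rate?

Meridian Credit Union: (1 + 0.097/365)^365 − 1 = 10.185%
Harbor Finance: (1 + 0.105/2)^2 − 1 = 10.776%
Summit Bank: compounded annually, EAR = 10.100%
Meridian Trust: (1 + 0.098/4)^4 − 1 = 10.166%
The highest effective annual rate is Harbor Finance at 10.776%.

Harbor Finance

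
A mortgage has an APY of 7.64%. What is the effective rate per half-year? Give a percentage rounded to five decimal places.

3.74970%

The per-half-year rate i satisfies (1 + i)^2 = 1 + 0.0764.
i = 1.0764^(1/2) − 1 = 0.0374970 = 3.74970%.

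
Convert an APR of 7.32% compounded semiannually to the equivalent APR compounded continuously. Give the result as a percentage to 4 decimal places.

EAR = (1 + 0.0732/2)^2 − 1 = 0.074540.
Equivalent continuous rate: r = ln(1 + 0.074540) = 0.071892 = 7.1892%.

7.1892%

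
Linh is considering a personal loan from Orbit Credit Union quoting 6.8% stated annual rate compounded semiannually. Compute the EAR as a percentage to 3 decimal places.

EAR = (1 + 0.068/2)^2 − 1.
= (1 + 0.034000)^2 − 1 = 1.069156 − 1 = 6.916%.

6.916%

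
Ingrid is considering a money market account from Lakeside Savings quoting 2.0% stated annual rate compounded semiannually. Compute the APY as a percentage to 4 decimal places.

EAR = (1 + 0.020/2)^2 − 1.
= (1 + 0.010000)^2 − 1 = 1.020100 − 1 = 2.0100%.

2.0100%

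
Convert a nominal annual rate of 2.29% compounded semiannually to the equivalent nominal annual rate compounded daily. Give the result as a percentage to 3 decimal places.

EAR = (1 + 0.0229/2)^2 − 1 = 0.023031.
Solve (1 + r/365)^365 = 1.023031: r/365 = 1.023031^(1/365) − 1 = 0.000062, so r = 0.022771 = 2.277%.

2.277%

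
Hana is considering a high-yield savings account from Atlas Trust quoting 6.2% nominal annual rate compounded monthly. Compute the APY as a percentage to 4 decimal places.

EAR = (1 + 0.062/12)^12 − 1.
= (1 + 0.005167)^12 − 1 = 1.063793 − 1 = 6.3793%.

6.3793%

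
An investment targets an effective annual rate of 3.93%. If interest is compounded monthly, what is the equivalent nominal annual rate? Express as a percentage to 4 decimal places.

3.8609%

(1 + r/12)^12 − 1 = 0.0393, so 1 + r/12 = 1.0393^(1/12).
r/12 = 0.003217, so r = 0.038609 = 3.8609%.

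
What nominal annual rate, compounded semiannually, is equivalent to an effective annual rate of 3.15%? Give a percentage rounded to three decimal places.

3.126%

(1 + r/2)^2 − 1 = 0.0315, so 1 + r/2 = 1.0315^(1/2).
r/2 = 0.015628, so r = 0.031256 = 3.126%.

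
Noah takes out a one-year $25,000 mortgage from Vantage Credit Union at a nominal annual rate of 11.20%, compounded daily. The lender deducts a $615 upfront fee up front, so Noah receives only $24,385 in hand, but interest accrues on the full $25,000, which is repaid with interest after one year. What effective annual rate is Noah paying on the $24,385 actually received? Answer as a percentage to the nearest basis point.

14.67%

Amount owed after one year: 25,000 × (1 + 0.1120/365)^365 = 25,000 × 1.118494 = $27,962.34.
Effective rate on net proceeds: 27,962.34 / 24,385 − 1 = 0.146703 = 14.67%.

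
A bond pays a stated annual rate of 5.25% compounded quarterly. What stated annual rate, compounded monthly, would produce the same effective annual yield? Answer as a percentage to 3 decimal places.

5.227%

EAR = (1 + 0.0525/4)^4 − 1 = 0.053543.
Solve (1 + r/12)^12 = 1.053543: r/12 = 1.053543^(1/12) − 1 = 0.004356, so r = 0.052272 = 5.227%.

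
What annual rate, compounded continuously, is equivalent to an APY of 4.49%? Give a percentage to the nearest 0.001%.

Continuous: nominal r satisfies e^r − 1 = 0.0449.
r = ln(1 + 0.0449) = ln(1.0449) = 0.043921 = 4.392%.

4.392%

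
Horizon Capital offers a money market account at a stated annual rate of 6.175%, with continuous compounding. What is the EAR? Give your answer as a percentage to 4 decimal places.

With continuous compounding, EAR = e^0.06175 − 1.
e^0.06175 = 1.063696, so EAR = 0.063696 = 6.3696%.

6.3696%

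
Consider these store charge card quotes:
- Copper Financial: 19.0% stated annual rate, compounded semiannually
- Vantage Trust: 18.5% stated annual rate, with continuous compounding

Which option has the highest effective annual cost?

Vantage Trust

Copper Financial: (1 + 0.190/2)^2 − 1 = 19.902%
Vantage Trust: e^0.185 − 1 = 20.322%
The highest effective annual rate is Vantage Trust at 20.322%.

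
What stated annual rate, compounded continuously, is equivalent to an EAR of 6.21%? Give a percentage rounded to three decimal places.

Continuous: nominal r satisfies e^r − 1 = 0.0621.
r = ln(1 + 0.0621) = ln(1.0621) = 0.060248 = 6.025%.

6.025%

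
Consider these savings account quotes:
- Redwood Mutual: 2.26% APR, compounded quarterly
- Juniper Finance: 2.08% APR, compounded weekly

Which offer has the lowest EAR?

Juniper Finance

Redwood Mutual: (1 + 0.0226/4)^4 − 1 = 2.279%
Juniper Finance: (1 + 0.0208/52)^52 − 1 = 2.101%
The lowest effective annual rate is Juniper Finance at 2.101%.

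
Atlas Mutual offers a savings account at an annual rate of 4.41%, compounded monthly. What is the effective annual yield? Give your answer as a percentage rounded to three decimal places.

4.500%

EAR = (1 + 0.0441/12)^12 − 1.
= (1 + 0.003675)^12 − 1 = 1.045002 − 1 = 4.500%.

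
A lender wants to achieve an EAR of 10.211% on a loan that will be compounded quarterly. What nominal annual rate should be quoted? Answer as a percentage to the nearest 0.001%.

9.842%

(1 + r/4)^4 − 1 = 0.10211, so 1 + r/4 = 1.10211^(1/4).
r/4 = 0.024604, so r = 0.098418 = 9.842%.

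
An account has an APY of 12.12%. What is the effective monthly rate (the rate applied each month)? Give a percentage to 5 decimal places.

The per-month rate i satisfies (1 + i)^12 = 1 + 0.1212.
i = 1.1212^(1/12) − 1 = 0.0095789 = 0.95789%.

0.95789%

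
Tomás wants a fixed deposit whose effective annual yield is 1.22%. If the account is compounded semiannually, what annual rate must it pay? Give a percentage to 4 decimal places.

(1 + r/2)^2 − 1 = 0.0122, so 1 + r/2 = 1.0122^(1/2).
r/2 = 0.006082, so r = 0.012163 = 1.2163%.

1.2163%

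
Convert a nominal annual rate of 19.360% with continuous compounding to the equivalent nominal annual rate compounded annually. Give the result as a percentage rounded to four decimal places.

21.3611%

EAR under continuous compounding: e^0.19360 − 1 = 0.213611.
Compounded annually, the equivalent nominal rate is the EAR itself: 21.3611%.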